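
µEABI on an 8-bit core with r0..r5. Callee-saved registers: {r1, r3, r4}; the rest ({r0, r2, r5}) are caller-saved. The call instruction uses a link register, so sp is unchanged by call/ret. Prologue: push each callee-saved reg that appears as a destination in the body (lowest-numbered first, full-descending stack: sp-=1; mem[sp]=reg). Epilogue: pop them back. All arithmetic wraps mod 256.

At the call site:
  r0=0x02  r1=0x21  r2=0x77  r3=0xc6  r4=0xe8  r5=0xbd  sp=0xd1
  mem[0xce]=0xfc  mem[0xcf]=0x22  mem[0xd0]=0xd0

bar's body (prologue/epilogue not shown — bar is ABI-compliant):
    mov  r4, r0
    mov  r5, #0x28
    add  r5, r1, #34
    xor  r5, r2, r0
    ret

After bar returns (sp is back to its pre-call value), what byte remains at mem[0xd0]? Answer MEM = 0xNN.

MEM = 0xe8

prologue: push r4 -> mem[0xd0]=0xe8, sp=0xd0
body[0] mov  r4, r0 -> r4=0x02
body[1] mov  r5, #0x28 -> r5=0x28
body[2] add  r5, r1, #34 -> r5=0x43
body[3] xor  r5, r2, r0 -> r5=0x75
epilogue: pop r4=0xe8, sp=0xd1
prologue pushed ['r4'] at ['0xd0']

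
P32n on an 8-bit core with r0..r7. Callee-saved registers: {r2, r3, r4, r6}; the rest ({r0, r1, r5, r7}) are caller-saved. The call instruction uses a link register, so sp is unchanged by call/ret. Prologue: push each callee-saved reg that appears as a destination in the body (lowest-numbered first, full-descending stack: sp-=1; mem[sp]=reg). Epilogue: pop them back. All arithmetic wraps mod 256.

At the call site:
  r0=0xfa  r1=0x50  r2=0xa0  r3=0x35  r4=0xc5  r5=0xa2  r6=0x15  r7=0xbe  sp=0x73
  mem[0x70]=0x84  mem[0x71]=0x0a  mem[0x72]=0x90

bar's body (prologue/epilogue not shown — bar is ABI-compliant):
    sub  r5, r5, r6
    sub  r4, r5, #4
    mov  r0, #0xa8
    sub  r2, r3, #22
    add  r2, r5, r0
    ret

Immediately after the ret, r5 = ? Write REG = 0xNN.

prologue: push r2 → mem[0x72]=0xa0, sp=0x72
prologue: push r4 → mem[0x71]=0xc5, sp=0x71
body[0] sub  r5, r5, r6 → r5=0x8d
body[1] sub  r4, r5, #4 → r4=0x89
body[2] mov  r0, #0xa8 → r0=0xa8
body[3] sub  r2, r3, #22 → r2=0x1f
body[4] add  r2, r5, r0 → r2=0x35
epilogue: pop r4=0xc5, sp=0x72
epilogue: pop r2=0xa0, sp=0x73
r5 is caller-saved → body value

REG = 0x8d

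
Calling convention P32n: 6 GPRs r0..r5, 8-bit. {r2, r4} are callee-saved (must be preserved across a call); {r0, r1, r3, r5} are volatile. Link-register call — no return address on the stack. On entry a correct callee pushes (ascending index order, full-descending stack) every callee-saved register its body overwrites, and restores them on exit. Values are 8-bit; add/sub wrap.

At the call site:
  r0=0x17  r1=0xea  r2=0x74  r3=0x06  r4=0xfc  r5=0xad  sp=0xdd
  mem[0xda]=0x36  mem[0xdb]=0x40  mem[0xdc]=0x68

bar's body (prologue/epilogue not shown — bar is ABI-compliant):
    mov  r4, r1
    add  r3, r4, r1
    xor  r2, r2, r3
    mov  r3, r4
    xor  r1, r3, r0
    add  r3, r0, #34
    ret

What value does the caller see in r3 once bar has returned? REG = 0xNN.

prologue: push r2 → mem[0xdc]=0x74, sp=0xdc
prologue: push r4 → mem[0xdb]=0xfc, sp=0xdb
body[0] mov  r4, r1 → r4=0xea
body[1] add  r3, r4, r1 → r3=0xd4
body[2] xor  r2, r2, r3 → r2=0xa0
body[3] mov  r3, r4 → r3=0xea
body[4] xor  r1, r3, r0 → r1=0xfd
body[5] add  r3, r0, #34 → r3=0x39
epilogue: pop r4=0xfc, sp=0xdc
epilogue: pop r2=0x74, sp=0xdd
r3 is caller-saved → body value

REG = 0x39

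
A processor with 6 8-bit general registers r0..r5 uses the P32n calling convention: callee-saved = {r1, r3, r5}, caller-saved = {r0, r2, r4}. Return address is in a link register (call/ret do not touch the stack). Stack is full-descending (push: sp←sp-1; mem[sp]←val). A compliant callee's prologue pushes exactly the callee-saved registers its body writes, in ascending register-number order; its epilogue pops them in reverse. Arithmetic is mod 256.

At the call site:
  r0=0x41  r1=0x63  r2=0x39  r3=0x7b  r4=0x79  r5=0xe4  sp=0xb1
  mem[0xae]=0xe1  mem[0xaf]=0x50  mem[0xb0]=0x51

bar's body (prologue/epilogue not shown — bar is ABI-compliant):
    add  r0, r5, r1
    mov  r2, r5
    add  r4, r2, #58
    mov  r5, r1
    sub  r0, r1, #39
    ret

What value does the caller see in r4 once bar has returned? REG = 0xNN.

prologue: push r5 → mem[0xb0]=0xe4, sp=0xb0
body[0] add  r0, r5, r1 → r0=0x47
body[1] mov  r2, r5 → r2=0xe4
body[2] add  r4, r2, #58 → r4=0x1e
body[3] mov  r5, r1 → r5=0x63
body[4] sub  r0, r1, #39 → r0=0x3c
epilogue: pop r5=0xe4, sp=0xb1
r4 is caller-saved → body value

REG = 0x1e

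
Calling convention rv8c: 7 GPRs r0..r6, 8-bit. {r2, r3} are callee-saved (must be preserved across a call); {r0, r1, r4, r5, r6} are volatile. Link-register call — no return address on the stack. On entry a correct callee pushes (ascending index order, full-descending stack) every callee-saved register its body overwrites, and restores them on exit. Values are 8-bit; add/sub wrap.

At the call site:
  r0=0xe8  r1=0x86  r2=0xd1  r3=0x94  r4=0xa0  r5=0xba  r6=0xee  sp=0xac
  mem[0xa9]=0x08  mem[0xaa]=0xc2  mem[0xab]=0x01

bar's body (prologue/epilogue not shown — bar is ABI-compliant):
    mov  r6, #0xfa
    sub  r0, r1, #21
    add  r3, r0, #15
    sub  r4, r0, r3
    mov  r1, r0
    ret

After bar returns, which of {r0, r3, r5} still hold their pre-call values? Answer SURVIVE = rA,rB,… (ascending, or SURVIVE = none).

prologue: push r3 -> mem[0xab]=0x94, sp=0xab
body[0] mov  r6, #0xfa -> r6=0xfa
body[1] sub  r0, r1, #21 -> r0=0x71
body[2] add  r3, r0, #15 -> r3=0x80
body[3] sub  r4, r0, r3 -> r4=0xf1
body[4] mov  r1, r0 -> r1=0x71
epilogue: pop r3=0x94, sp=0xac
r0: caller-saved, written=True
r3: callee-saved, written=True
r5: caller-saved, written=False

SURVIVE = r3,r5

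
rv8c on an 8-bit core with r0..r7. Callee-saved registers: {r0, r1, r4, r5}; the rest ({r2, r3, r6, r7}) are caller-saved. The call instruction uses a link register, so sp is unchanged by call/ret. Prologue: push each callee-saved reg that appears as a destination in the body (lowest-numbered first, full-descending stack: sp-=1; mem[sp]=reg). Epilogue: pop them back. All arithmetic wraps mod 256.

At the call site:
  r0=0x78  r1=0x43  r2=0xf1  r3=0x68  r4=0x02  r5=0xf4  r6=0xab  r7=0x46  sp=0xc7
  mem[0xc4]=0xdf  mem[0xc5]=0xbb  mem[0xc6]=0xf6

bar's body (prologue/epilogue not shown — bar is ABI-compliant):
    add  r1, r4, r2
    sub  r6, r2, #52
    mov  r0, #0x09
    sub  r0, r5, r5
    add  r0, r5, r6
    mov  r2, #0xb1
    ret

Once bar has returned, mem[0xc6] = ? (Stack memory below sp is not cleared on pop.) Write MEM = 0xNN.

MEM = 0x78

prologue: push r0 -> mem[0xc6]=0x78, sp=0xc6
prologue: push r1 -> mem[0xc5]=0x43, sp=0xc5
body[0] add  r1, r4, r2 -> r1=0xf3
body[1] sub  r6, r2, #52 -> r6=0xbd
body[2] mov  r0, #0x09 -> r0=0x09
body[3] sub  r0, r5, r5 -> r0=0x00
body[4] add  r0, r5, r6 -> r0=0xb1
body[5] mov  r2, #0xb1 -> r2=0xb1
epilogue: pop r1=0x43, sp=0xc6
epilogue: pop r0=0x78, sp=0xc7
prologue pushed ['r0', 'r1'] at ['0xc6', '0xc5']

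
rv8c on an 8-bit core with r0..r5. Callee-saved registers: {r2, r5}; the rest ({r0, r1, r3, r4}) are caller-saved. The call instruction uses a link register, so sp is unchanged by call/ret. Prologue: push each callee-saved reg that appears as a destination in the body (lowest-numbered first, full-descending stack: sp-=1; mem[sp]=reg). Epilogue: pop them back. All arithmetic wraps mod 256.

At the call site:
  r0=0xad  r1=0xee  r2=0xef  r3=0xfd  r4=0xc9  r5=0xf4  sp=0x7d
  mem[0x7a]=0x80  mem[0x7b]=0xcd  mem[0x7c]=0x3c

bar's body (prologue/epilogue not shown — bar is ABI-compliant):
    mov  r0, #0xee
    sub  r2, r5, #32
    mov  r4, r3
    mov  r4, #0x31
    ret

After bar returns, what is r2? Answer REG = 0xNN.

REG = 0xef

prologue: push r2 → mem[0x7c]=0xef, sp=0x7c
body[0] mov  r0, #0xee → r0=0xee
body[1] sub  r2, r5, #32 → r2=0xd4
body[2] mov  r4, r3 → r4=0xfd
body[3] mov  r4, #0x31 → r4=0x31
epilogue: pop r2=0xef, sp=0x7d
r2 is callee-saved → restored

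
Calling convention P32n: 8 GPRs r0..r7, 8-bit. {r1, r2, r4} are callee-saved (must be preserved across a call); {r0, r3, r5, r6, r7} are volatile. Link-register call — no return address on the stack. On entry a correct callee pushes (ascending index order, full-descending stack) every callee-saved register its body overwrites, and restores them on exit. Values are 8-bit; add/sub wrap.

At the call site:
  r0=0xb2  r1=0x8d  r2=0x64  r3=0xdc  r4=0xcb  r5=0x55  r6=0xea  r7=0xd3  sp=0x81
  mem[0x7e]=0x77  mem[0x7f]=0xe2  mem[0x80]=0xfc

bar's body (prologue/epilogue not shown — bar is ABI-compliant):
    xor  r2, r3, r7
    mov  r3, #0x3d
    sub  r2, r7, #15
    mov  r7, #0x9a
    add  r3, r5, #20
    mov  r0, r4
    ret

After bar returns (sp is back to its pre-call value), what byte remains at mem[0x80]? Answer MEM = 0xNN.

MEM = 0x64

prologue: push r2 → mem[0x80]=0x64, sp=0x80
body[0] xor  r2, r3, r7 → r2=0x0f
body[1] mov  r3, #0x3d → r3=0x3d
body[2] sub  r2, r7, #15 → r2=0xc4
body[3] mov  r7, #0x9a → r7=0x9a
body[4] add  r3, r5, #20 → r3=0x69
body[5] mov  r0, r4 → r0=0xcb
epilogue: pop r2=0x64, sp=0x81
prologue pushed ['r2'] at ['0x80']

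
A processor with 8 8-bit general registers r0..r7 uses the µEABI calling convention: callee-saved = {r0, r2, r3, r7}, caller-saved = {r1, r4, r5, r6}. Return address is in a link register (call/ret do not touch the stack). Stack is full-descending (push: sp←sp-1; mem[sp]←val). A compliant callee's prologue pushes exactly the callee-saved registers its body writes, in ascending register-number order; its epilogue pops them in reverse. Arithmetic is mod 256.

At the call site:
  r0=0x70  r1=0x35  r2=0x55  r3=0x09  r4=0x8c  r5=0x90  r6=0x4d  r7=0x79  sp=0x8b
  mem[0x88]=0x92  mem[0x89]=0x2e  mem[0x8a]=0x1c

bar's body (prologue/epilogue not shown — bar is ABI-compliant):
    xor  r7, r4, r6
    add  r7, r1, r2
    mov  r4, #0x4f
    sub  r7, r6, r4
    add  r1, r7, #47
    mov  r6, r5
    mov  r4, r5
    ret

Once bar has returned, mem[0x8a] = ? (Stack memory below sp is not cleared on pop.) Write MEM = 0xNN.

prologue: push r7 -> mem[0x8a]=0x79, sp=0x8a
body[0] xor  r7, r4, r6 -> r7=0xc1
body[1] add  r7, r1, r2 -> r7=0x8a
body[2] mov  r4, #0x4f -> r4=0x4f
body[3] sub  r7, r6, r4 -> r7=0xfe
body[4] add  r1, r7, #47 -> r1=0x2d
body[5] mov  r6, r5 -> r6=0x90
body[6] mov  r4, r5 -> r4=0x90
epilogue: pop r7=0x79, sp=0x8b
prologue pushed ['r7'] at ['0x8a']

MEM = 0x79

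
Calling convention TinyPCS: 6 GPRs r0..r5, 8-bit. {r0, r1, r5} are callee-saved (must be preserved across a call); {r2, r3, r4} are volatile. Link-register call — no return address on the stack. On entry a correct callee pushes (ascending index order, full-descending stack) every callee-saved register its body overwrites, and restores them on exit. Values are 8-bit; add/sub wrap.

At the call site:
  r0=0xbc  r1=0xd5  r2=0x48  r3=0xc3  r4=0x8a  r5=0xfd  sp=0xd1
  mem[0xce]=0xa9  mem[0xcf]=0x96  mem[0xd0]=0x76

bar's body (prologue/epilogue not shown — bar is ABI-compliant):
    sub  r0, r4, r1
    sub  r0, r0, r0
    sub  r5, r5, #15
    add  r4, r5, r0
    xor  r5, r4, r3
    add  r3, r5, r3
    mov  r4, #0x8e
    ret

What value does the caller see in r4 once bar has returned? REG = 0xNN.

REG = 0x8e

prologue: push r0 -> mem[0xd0]=0xbc, sp=0xd0
prologue: push r5 -> mem[0xcf]=0xfd, sp=0xcf
body[0] sub  r0, r4, r1 -> r0=0xb5
body[1] sub  r0, r0, r0 -> r0=0x00
body[2] sub  r5, r5, #15 -> r5=0xee
body[3] add  r4, r5, r0 -> r4=0xee
body[4] xor  r5, r4, r3 -> r5=0x2d
body[5] add  r3, r5, r3 -> r3=0xf0
body[6] mov  r4, #0x8e -> r4=0x8e
epilogue: pop r5=0xfd, sp=0xd0
epilogue: pop r0=0xbc, sp=0xd1
r4 is caller-saved -> body value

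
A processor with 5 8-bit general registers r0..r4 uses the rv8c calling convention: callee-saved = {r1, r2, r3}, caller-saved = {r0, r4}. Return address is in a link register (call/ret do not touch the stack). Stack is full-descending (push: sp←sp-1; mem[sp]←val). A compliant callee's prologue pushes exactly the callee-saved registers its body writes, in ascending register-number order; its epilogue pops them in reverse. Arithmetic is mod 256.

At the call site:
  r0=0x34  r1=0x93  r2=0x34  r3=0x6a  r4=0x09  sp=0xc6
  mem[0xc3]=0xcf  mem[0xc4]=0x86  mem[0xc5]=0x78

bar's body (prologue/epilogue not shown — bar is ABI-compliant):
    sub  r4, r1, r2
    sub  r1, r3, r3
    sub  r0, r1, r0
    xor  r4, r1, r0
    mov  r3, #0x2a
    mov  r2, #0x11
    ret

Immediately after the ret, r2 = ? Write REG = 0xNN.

REG = 0x34

prologue: push r1 → mem[0xc5]=0x93, sp=0xc5
prologue: push r2 → mem[0xc4]=0x34, sp=0xc4
prologue: push r3 → mem[0xc3]=0x6a, sp=0xc3
body[0] sub  r4, r1, r2 → r4=0x5f
body[1] sub  r1, r3, r3 → r1=0x00
body[2] sub  r0, r1, r0 → r0=0xcc
body[3] xor  r4, r1, r0 → r4=0xcc
body[4] mov  r3, #0x2a → r3=0x2a
body[5] mov  r2, #0x11 → r2=0x11
epilogue: pop r3=0x6a, sp=0xc4
epilogue: pop r2=0x34, sp=0xc5
epilogue: pop r1=0x93, sp=0xc6
r2 is callee-saved → restored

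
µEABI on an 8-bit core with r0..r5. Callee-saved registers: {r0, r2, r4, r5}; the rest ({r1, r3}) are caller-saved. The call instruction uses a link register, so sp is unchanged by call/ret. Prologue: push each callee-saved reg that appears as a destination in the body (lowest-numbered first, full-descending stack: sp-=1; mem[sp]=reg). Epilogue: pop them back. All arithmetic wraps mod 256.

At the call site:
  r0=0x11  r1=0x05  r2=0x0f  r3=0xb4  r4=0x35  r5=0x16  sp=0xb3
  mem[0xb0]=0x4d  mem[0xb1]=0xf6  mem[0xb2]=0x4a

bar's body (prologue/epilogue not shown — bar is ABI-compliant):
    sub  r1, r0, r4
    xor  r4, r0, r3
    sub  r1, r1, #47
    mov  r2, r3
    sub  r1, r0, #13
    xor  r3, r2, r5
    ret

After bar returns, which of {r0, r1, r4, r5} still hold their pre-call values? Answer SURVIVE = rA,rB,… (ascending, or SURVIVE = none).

SURVIVE = r0,r4,r5

prologue: push r2 -> mem[0xb2]=0x0f, sp=0xb2
prologue: push r4 -> mem[0xb1]=0x35, sp=0xb1
body[0] sub  r1, r0, r4 -> r1=0xdc
body[1] xor  r4, r0, r3 -> r4=0xa5
body[2] sub  r1, r1, #47 -> r1=0xad
body[3] mov  r2, r3 -> r2=0xb4
body[4] sub  r1, r0, #13 -> r1=0x04
body[5] xor  r3, r2, r5 -> r3=0xa2
epilogue: pop r4=0x35, sp=0xb2
epilogue: pop r2=0x0f, sp=0xb3
r0: callee-saved, written=False
r1: caller-saved, written=True
r4: callee-saved, written=True
r5: callee-saved, written=False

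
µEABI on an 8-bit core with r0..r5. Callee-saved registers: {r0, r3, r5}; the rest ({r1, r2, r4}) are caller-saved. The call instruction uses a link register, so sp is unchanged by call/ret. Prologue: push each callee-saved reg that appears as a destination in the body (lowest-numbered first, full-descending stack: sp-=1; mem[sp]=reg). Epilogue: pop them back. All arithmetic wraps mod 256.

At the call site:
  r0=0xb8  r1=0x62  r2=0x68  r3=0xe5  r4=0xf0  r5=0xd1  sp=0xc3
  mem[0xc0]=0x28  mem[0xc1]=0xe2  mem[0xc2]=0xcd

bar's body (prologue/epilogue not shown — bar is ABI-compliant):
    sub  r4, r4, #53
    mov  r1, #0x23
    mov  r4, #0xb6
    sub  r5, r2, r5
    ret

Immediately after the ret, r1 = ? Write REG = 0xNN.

prologue: push r5 -> mem[0xc2]=0xd1, sp=0xc2
body[0] sub  r4, r4, #53 -> r4=0xbb
body[1] mov  r1, #0x23 -> r1=0x23
body[2] mov  r4, #0xb6 -> r4=0xb6
body[3] sub  r5, r2, r5 -> r5=0x97
epilogue: pop r5=0xd1, sp=0xc3
r1 is caller-saved -> body value

REG = 0x23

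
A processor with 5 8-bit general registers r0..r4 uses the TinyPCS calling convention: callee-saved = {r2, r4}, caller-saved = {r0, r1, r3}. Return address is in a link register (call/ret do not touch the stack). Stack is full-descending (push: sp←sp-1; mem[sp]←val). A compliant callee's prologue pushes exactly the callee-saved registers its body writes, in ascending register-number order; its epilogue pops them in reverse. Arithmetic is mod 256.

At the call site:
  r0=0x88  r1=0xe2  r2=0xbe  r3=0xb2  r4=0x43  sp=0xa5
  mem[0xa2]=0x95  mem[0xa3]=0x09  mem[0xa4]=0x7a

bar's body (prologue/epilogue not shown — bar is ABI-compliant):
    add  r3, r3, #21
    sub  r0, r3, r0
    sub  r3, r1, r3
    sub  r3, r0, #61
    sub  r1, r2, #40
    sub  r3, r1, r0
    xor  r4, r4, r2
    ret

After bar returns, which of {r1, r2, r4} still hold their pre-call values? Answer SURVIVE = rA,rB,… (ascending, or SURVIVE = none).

SURVIVE = r2,r4

prologue: push r4 → mem[0xa4]=0x43, sp=0xa4
body[0] add  r3, r3, #21 → r3=0xc7
body[1] sub  r0, r3, r0 → r0=0x3f
body[2] sub  r3, r1, r3 → r3=0x1b
body[3] sub  r3, r0, #61 → r3=0x02
body[4] sub  r1, r2, #40 → r1=0x96
body[5] sub  r3, r1, r0 → r3=0x57
body[6] xor  r4, r4, r2 → r4=0xfd
epilogue: pop r4=0x43, sp=0xa5
r1: caller-saved, written=True
r2: callee-saved, written=False
r4: callee-saved, written=True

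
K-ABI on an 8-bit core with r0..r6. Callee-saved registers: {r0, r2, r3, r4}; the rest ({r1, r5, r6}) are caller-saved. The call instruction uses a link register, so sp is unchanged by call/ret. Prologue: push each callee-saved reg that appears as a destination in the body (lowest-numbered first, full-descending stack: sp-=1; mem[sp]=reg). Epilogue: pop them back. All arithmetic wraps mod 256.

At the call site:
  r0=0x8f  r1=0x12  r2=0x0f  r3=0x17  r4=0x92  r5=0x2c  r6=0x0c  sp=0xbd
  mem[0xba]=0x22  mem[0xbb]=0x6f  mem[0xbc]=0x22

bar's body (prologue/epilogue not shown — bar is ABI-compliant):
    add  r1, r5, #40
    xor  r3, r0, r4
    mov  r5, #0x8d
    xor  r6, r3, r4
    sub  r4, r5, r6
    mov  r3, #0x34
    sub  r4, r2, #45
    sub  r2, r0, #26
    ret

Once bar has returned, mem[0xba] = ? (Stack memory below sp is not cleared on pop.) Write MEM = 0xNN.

MEM = 0x92

prologue: push r2 -> mem[0xbc]=0x0f, sp=0xbc
prologue: push r3 -> mem[0xbb]=0x17, sp=0xbb
prologue: push r4 -> mem[0xba]=0x92, sp=0xba
body[0] add  r1, r5, #40 -> r1=0x54
body[1] xor  r3, r0, r4 -> r3=0x1d
body[2] mov  r5, #0x8d -> r5=0x8d
body[3] xor  r6, r3, r4 -> r6=0x8f
body[4] sub  r4, r5, r6 -> r4=0xfe
body[5] mov  r3, #0x34 -> r3=0x34
body[6] sub  r4, r2, #45 -> r4=0xe2
body[7] sub  r2, r0, #26 -> r2=0x75
epilogue: pop r4=0x92, sp=0xbb
epilogue: pop r3=0x17, sp=0xbc
epilogue: pop r2=0x0f, sp=0xbd
prologue pushed ['r2', 'r3', 'r4'] at ['0xbc', '0xbb', '0xba']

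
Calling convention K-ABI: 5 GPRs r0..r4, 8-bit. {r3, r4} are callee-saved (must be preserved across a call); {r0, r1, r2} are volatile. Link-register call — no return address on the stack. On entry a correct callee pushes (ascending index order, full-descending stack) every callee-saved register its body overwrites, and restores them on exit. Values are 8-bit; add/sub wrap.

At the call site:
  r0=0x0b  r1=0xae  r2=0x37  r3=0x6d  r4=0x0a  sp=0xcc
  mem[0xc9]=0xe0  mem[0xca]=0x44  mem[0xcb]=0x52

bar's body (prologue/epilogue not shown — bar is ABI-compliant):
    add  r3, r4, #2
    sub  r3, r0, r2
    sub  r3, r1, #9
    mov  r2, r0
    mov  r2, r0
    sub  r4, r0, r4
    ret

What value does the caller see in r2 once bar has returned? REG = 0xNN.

prologue: push r3 -> mem[0xcb]=0x6d, sp=0xcb
prologue: push r4 -> mem[0xca]=0x0a, sp=0xca
body[0] add  r3, r4, #2 -> r3=0x0c
body[1] sub  r3, r0, r2 -> r3=0xd4
body[2] sub  r3, r1, #9 -> r3=0xa5
body[3] mov  r2, r0 -> r2=0x0b
body[4] mov  r2, r0 -> r2=0x0b
body[5] sub  r4, r0, r4 -> r4=0x01
epilogue: pop r4=0x0a, sp=0xcb
epilogue: pop r3=0x6d, sp=0xcc
r2 is caller-saved -> body value

REG = 0x0b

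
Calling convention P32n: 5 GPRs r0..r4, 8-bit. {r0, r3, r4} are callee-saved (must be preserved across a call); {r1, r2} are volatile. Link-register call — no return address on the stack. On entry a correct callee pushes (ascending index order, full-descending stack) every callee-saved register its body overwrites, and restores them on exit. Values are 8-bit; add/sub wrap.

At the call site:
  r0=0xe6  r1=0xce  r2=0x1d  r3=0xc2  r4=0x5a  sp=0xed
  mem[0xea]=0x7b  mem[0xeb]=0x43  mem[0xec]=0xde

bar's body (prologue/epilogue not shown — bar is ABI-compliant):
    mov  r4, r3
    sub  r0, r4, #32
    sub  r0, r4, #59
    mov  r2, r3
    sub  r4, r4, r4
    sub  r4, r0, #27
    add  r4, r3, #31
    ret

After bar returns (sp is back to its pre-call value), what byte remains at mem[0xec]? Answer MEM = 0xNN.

prologue: push r0 → mem[0xec]=0xe6, sp=0xec
prologue: push r4 → mem[0xeb]=0x5a, sp=0xeb
body[0] mov  r4, r3 → r4=0xc2
body[1] sub  r0, r4, #32 → r0=0xa2
body[2] sub  r0, r4, #59 → r0=0x87
body[3] mov  r2, r3 → r2=0xc2
body[4] sub  r4, r4, r4 → r4=0x00
body[5] sub  r4, r0, #27 → r4=0x6c
body[6] add  r4, r3, #31 → r4=0xe1
epilogue: pop r4=0x5a, sp=0xec
epilogue: pop r0=0xe6, sp=0xed
prologue pushed ['r0', 'r4'] at ['0xec', '0xeb']

MEM = 0xe6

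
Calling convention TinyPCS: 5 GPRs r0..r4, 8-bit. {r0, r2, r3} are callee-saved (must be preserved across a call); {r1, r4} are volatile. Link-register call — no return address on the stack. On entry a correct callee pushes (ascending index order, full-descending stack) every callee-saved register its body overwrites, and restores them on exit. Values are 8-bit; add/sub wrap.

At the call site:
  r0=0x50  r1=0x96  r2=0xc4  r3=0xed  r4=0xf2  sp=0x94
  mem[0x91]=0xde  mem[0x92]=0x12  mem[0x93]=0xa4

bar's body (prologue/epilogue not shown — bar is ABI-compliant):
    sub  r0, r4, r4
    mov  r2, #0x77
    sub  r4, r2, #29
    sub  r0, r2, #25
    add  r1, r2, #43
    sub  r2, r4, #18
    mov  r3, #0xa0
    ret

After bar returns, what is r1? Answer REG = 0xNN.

prologue: push r0 → mem[0x93]=0x50, sp=0x93
prologue: push r2 → mem[0x92]=0xc4, sp=0x92
prologue: push r3 → mem[0x91]=0xed, sp=0x91
body[0] sub  r0, r4, r4 → r0=0x00
body[1] mov  r2, #0x77 → r2=0x77
body[2] sub  r4, r2, #29 → r4=0x5a
body[3] sub  r0, r2, #25 → r0=0x5e
body[4] add  r1, r2, #43 → r1=0xa2
body[5] sub  r2, r4, #18 → r2=0x48
body[6] mov  r3, #0xa0 → r3=0xa0
epilogue: pop r3=0xed, sp=0x92
epilogue: pop r2=0xc4, sp=0x93
epilogue: pop r0=0x50, sp=0x94
r1 is caller-saved → body value

REG = 0xa2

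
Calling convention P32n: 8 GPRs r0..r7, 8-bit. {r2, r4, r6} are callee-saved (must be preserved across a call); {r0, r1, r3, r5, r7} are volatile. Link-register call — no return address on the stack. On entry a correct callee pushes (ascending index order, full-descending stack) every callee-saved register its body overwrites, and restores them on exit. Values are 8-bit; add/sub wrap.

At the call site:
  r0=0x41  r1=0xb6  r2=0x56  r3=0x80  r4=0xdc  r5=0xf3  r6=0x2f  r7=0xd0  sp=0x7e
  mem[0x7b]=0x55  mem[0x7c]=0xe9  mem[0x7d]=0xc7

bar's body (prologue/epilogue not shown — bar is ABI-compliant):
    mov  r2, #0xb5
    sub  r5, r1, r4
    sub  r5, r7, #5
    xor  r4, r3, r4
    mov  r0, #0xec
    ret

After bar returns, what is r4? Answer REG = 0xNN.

REG = 0xdc

prologue: push r2 -> mem[0x7d]=0x56, sp=0x7d
prologue: push r4 -> mem[0x7c]=0xdc, sp=0x7c
body[0] mov  r2, #0xb5 -> r2=0xb5
body[1] sub  r5, r1, r4 -> r5=0xda
body[2] sub  r5, r7, #5 -> r5=0xcb
body[3] xor  r4, r3, r4 -> r4=0x5c
body[4] mov  r0, #0xec -> r0=0xec
epilogue: pop r4=0xdc, sp=0x7d
epilogue: pop r2=0x56, sp=0x7e
r4 is callee-saved -> restored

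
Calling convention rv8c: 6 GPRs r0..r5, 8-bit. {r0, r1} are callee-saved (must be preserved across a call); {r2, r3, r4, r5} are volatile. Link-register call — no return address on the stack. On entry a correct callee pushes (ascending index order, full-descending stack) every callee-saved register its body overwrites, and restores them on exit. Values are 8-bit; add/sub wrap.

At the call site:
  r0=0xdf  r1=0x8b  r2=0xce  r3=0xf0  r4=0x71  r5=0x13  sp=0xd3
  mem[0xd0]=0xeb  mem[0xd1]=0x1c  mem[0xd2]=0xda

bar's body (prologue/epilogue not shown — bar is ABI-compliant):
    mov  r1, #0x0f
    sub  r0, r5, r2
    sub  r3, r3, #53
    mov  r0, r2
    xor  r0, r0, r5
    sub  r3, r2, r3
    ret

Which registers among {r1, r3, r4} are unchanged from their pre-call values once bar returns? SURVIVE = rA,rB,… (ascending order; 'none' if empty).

prologue: push r0 -> mem[0xd2]=0xdf, sp=0xd2
prologue: push r1 -> mem[0xd1]=0x8b, sp=0xd1
body[0] mov  r1, #0x0f -> r1=0x0f
body[1] sub  r0, r5, r2 -> r0=0x45
body[2] sub  r3, r3, #53 -> r3=0xbb
body[3] mov  r0, r2 -> r0=0xce
body[4] xor  r0, r0, r5 -> r0=0xdd
body[5] sub  r3, r2, r3 -> r3=0x13
epilogue: pop r1=0x8b, sp=0xd2
epilogue: pop r0=0xdf, sp=0xd3
r1: callee-saved, written=True
r3: caller-saved, written=True
r4: caller-saved, written=False

SURVIVE = r1,r4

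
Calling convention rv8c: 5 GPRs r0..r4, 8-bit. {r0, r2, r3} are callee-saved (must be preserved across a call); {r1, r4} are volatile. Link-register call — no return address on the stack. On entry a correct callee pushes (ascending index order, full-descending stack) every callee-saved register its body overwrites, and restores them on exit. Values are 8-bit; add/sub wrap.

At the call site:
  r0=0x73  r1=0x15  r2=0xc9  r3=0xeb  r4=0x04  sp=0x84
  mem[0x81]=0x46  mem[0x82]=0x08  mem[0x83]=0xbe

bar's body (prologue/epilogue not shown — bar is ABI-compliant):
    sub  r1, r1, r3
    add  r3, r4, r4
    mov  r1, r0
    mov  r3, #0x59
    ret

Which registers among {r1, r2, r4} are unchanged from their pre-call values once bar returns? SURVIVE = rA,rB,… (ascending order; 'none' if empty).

prologue: push r3 → mem[0x83]=0xeb, sp=0x83
body[0] sub  r1, r1, r3 → r1=0x2a
body[1] add  r3, r4, r4 → r3=0x08
body[2] mov  r1, r0 → r1=0x73
body[3] mov  r3, #0x59 → r3=0x59
epilogue: pop r3=0xeb, sp=0x84
r1: caller-saved, written=True
r2: callee-saved, written=False
r4: caller-saved, written=False

SURVIVE = r2,r4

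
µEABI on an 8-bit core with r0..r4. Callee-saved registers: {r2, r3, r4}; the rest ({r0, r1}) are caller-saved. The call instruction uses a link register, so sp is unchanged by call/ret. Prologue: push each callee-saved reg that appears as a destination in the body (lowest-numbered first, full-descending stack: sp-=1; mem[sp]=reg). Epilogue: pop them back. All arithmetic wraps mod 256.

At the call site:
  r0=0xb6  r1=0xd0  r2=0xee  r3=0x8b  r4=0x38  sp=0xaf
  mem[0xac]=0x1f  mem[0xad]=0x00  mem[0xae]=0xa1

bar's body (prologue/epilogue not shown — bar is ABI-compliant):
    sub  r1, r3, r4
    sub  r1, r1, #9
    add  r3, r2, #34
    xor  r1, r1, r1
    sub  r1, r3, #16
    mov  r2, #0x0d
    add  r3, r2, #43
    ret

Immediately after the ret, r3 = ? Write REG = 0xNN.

REG = 0x8b

prologue: push r2 -> mem[0xae]=0xee, sp=0xae
prologue: push r3 -> mem[0xad]=0x8b, sp=0xad
body[0] sub  r1, r3, r4 -> r1=0x53
body[1] sub  r1, r1, #9 -> r1=0x4a
body[2] add  r3, r2, #34 -> r3=0x10
body[3] xor  r1, r1, r1 -> r1=0x00
body[4] sub  r1, r3, #16 -> r1=0x00
body[5] mov  r2, #0x0d -> r2=0x0d
body[6] add  r3, r2, #43 -> r3=0x38
epilogue: pop r3=0x8b, sp=0xae
epilogue: pop r2=0xee, sp=0xaf
r3 is callee-saved -> restored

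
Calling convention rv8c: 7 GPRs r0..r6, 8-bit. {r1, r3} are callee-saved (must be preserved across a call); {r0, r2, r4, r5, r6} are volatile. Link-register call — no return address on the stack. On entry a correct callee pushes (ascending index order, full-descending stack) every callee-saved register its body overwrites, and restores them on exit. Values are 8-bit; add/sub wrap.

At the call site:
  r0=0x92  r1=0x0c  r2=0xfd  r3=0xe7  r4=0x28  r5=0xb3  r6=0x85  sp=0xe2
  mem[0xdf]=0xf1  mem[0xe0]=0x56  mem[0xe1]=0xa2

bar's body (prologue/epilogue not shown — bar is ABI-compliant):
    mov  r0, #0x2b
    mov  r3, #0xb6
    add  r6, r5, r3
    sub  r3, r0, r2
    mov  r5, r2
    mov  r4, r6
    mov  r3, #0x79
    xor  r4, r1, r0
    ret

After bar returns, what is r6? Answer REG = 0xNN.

REG = 0x69

prologue: push r3 -> mem[0xe1]=0xe7, sp=0xe1
body[0] mov  r0, #0x2b -> r0=0x2b
body[1] mov  r3, #0xb6 -> r3=0xb6
body[2] add  r6, r5, r3 -> r6=0x69
body[3] sub  r3, r0, r2 -> r3=0x2e
body[4] mov  r5, r2 -> r5=0xfd
body[5] mov  r4, r6 -> r4=0x69
body[6] mov  r3, #0x79 -> r3=0x79
body[7] xor  r4, r1, r0 -> r4=0x27
epilogue: pop r3=0xe7, sp=0xe2
r6 is caller-saved -> body value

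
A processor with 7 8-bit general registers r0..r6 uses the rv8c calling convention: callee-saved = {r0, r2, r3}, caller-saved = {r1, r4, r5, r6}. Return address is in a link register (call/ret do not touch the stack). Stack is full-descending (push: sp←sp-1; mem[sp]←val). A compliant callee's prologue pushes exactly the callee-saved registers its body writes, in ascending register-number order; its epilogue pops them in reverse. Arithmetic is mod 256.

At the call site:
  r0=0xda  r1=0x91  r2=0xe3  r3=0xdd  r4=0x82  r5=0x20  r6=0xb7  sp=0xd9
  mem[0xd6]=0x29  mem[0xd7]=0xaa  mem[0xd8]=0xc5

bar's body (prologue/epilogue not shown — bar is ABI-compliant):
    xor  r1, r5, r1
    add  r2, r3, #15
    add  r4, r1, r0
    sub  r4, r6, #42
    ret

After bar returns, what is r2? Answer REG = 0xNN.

prologue: push r2 -> mem[0xd8]=0xe3, sp=0xd8
body[0] xor  r1, r5, r1 -> r1=0xb1
body[1] add  r2, r3, #15 -> r2=0xec
body[2] add  r4, r1, r0 -> r4=0x8b
body[3] sub  r4, r6, #42 -> r4=0x8d
epilogue: pop r2=0xe3, sp=0xd9
r2 is callee-saved -> restored

REG = 0xe3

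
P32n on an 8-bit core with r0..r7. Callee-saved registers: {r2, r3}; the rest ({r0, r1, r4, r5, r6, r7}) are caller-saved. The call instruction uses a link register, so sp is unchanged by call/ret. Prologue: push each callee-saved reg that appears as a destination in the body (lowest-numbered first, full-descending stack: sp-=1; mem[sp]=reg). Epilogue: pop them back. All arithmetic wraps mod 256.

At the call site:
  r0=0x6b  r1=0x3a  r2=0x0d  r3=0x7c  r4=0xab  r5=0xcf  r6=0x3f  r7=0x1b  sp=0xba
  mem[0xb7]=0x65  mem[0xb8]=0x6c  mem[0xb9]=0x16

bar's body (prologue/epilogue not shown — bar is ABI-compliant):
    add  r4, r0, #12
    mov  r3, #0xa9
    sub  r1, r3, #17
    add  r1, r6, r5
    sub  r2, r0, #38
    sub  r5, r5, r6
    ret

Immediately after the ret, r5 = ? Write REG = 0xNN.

prologue: push r2 -> mem[0xb9]=0x0d, sp=0xb9
prologue: push r3 -> mem[0xb8]=0x7c, sp=0xb8
body[0] add  r4, r0, #12 -> r4=0x77
body[1] mov  r3, #0xa9 -> r3=0xa9
body[2] sub  r1, r3, #17 -> r1=0x98
body[3] add  r1, r6, r5 -> r1=0x0e
body[4] sub  r2, r0, #38 -> r2=0x45
body[5] sub  r5, r5, r6 -> r5=0x90
epilogue: pop r3=0x7c, sp=0xb9
epilogue: pop r2=0x0d, sp=0xba
r5 is caller-saved -> body value

REG = 0x90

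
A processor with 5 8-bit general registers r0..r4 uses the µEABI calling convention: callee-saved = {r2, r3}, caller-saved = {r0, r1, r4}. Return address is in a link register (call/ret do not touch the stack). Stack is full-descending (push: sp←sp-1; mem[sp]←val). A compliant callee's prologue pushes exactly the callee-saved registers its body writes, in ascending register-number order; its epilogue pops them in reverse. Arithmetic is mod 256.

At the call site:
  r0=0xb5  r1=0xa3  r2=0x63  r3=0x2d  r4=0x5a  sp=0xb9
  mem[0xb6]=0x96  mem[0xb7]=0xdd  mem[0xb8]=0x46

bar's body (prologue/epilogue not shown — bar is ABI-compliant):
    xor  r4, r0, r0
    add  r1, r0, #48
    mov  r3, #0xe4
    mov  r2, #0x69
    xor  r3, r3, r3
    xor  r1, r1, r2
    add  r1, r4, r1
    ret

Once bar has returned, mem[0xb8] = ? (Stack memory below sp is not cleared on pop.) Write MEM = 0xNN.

MEM = 0x63

prologue: push r2 -> mem[0xb8]=0x63, sp=0xb8
prologue: push r3 -> mem[0xb7]=0x2d, sp=0xb7
body[0] xor  r4, r0, r0 -> r4=0x00
body[1] add  r1, r0, #48 -> r1=0xe5
body[2] mov  r3, #0xe4 -> r3=0xe4
body[3] mov  r2, #0x69 -> r2=0x69
body[4] xor  r3, r3, r3 -> r3=0x00
body[5] xor  r1, r1, r2 -> r1=0x8c
body[6] add  r1, r4, r1 -> r1=0x8c
epilogue: pop r3=0x2d, sp=0xb8
epilogue: pop r2=0x63, sp=0xb9
prologue pushed ['r2', 'r3'] at ['0xb8', '0xb7']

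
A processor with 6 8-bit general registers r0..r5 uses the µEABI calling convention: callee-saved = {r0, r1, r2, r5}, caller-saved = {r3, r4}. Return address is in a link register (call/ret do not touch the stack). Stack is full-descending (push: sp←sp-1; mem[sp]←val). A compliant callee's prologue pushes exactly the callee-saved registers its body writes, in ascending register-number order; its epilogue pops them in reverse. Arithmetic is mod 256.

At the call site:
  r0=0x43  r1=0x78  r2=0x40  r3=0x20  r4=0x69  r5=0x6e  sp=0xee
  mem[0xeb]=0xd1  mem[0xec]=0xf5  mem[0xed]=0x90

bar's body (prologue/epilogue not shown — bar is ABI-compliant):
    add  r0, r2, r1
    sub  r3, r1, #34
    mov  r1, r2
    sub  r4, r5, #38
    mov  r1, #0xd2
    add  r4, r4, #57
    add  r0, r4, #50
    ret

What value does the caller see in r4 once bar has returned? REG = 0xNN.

REG = 0x81

prologue: push r0 -> mem[0xed]=0x43, sp=0xed
prologue: push r1 -> mem[0xec]=0x78, sp=0xec
body[0] add  r0, r2, r1 -> r0=0xb8
body[1] sub  r3, r1, #34 -> r3=0x56
body[2] mov  r1, r2 -> r1=0x40
body[3] sub  r4, r5, #38 -> r4=0x48
body[4] mov  r1, #0xd2 -> r1=0xd2
body[5] add  r4, r4, #57 -> r4=0x81
body[6] add  r0, r4, #50 -> r0=0xb3
epilogue: pop r1=0x78, sp=0xed
epilogue: pop r0=0x43, sp=0xee
r4 is caller-saved -> body value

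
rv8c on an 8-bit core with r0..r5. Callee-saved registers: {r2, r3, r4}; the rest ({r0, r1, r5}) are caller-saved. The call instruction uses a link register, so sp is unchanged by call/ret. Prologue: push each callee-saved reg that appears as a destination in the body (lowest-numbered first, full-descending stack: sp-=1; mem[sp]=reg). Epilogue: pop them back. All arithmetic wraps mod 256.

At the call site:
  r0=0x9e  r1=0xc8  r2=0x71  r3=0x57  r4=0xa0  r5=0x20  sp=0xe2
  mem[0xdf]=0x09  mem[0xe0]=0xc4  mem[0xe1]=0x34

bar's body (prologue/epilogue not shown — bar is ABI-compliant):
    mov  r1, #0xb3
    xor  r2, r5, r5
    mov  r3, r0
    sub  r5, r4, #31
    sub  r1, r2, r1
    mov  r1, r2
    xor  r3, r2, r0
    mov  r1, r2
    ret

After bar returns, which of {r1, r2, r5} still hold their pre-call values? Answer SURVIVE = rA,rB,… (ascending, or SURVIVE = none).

SURVIVE = r2

prologue: push r2 → mem[0xe1]=0x71, sp=0xe1
prologue: push r3 → mem[0xe0]=0x57, sp=0xe0
body[0] mov  r1, #0xb3 → r1=0xb3
body[1] xor  r2, r5, r5 → r2=0x00
body[2] mov  r3, r0 → r3=0x9e
body[3] sub  r5, r4, #31 → r5=0x81
body[4] sub  r1, r2, r1 → r1=0x4d
body[5] mov  r1, r2 → r1=0x00
body[6] xor  r3, r2, r0 → r3=0x9e
body[7] mov  r1, r2 → r1=0x00
epilogue: pop r3=0x57, sp=0xe1
epilogue: pop r2=0x71, sp=0xe2
r1: caller-saved, written=True
r2: callee-saved, written=True
r5: caller-saved, written=True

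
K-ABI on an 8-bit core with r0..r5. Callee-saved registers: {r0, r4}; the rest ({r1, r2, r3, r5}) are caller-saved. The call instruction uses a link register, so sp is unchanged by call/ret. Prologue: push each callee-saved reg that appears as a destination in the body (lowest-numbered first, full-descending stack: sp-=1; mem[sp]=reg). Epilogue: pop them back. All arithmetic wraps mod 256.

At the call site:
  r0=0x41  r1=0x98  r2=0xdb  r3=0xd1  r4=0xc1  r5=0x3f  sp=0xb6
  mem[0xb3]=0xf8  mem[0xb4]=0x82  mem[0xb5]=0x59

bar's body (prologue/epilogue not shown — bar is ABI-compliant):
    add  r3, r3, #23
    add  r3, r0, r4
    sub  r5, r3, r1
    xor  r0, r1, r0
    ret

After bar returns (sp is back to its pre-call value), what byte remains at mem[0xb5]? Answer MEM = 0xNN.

prologue: push r0 → mem[0xb5]=0x41, sp=0xb5
body[0] add  r3, r3, #23 → r3=0xe8
body[1] add  r3, r0, r4 → r3=0x02
body[2] sub  r5, r3, r1 → r5=0x6a
body[3] xor  r0, r1, r0 → r0=0xd9
epilogue: pop r0=0x41, sp=0xb6
prologue pushed ['r0'] at ['0xb5']

MEM = 0x41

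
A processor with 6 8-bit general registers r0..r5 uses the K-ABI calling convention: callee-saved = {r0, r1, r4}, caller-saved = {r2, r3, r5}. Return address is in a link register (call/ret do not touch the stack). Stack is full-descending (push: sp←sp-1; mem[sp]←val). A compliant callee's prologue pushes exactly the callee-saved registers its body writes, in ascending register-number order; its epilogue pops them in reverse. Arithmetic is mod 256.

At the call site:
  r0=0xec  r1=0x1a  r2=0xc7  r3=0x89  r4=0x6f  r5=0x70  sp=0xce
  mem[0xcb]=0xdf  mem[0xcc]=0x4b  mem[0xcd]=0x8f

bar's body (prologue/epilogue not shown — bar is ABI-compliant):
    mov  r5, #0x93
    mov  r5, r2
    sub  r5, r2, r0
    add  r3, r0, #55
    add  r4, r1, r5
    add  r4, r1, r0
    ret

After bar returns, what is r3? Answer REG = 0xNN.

REG = 0x23

prologue: push r4 → mem[0xcd]=0x6f, sp=0xcd
body[0] mov  r5, #0x93 → r5=0x93
body[1] mov  r5, r2 → r5=0xc7
body[2] sub  r5, r2, r0 → r5=0xdb
body[3] add  r3, r0, #55 → r3=0x23
body[4] add  r4, r1, r5 → r4=0xf5
body[5] add  r4, r1, r0 → r4=0x06
epilogue: pop r4=0x6f, sp=0xce
r3 is caller-saved → body value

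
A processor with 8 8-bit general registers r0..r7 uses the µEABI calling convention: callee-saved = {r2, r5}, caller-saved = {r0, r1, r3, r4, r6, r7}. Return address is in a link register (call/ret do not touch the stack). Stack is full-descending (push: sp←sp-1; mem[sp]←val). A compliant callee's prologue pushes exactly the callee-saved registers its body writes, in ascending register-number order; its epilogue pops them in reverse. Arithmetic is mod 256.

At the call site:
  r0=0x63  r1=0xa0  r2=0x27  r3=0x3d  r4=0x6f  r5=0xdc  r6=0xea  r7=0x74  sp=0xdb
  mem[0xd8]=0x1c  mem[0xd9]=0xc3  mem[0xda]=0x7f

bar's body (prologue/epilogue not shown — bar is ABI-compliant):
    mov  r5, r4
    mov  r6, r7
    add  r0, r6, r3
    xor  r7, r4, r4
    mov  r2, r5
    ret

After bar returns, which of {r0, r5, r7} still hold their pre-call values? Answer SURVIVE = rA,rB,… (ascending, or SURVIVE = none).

prologue: push r2 -> mem[0xda]=0x27, sp=0xda
prologue: push r5 -> mem[0xd9]=0xdc, sp=0xd9
body[0] mov  r5, r4 -> r5=0x6f
body[1] mov  r6, r7 -> r6=0x74
body[2] add  r0, r6, r3 -> r0=0xb1
body[3] xor  r7, r4, r4 -> r7=0x00
body[4] mov  r2, r5 -> r2=0x6f
epilogue: pop r5=0xdc, sp=0xda
epilogue: pop r2=0x27, sp=0xdb
r0: caller-saved, written=True
r5: callee-saved, written=True
r7: caller-saved, written=True

SURVIVE = r5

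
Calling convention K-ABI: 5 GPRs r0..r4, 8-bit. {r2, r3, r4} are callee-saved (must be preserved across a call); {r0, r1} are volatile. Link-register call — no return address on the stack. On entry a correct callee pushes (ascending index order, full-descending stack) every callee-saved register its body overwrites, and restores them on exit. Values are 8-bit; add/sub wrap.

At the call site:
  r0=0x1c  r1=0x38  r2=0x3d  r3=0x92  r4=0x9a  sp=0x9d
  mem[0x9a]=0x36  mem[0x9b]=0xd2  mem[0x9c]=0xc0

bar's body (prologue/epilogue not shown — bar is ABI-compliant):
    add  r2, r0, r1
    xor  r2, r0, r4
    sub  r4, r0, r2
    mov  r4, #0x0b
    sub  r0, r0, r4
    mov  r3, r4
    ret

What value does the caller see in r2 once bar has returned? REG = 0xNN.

REG = 0x3d

prologue: push r2 -> mem[0x9c]=0x3d, sp=0x9c
prologue: push r3 -> mem[0x9b]=0x92, sp=0x9b
prologue: push r4 -> mem[0x9a]=0x9a, sp=0x9a
body[0] add  r2, r0, r1 -> r2=0x54
body[1] xor  r2, r0, r4 -> r2=0x86
body[2] sub  r4, r0, r2 -> r4=0x96
body[3] mov  r4, #0x0b -> r4=0x0b
body[4] sub  r0, r0, r4 -> r0=0x11
body[5] mov  r3, r4 -> r3=0x0b
epilogue: pop r4=0x9a, sp=0x9b
epilogue: pop r3=0x92, sp=0x9c
epilogue: pop r2=0x3d, sp=0x9d
r2 is callee-saved -> restored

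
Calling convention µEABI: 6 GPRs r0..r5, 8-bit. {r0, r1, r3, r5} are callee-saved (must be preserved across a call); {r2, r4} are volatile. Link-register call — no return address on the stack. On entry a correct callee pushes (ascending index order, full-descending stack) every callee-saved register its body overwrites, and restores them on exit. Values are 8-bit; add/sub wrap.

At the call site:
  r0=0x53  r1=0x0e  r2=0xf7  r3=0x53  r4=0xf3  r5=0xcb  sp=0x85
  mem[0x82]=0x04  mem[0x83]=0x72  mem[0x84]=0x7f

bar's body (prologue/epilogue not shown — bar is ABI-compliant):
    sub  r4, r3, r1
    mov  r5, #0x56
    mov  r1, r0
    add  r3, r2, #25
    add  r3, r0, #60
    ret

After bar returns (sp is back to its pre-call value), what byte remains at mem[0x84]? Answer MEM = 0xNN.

prologue: push r1 -> mem[0x84]=0x0e, sp=0x84
prologue: push r3 -> mem[0x83]=0x53, sp=0x83
prologue: push r5 -> mem[0x82]=0xcb, sp=0x82
body[0] sub  r4, r3, r1 -> r4=0x45
body[1] mov  r5, #0x56 -> r5=0x56
body[2] mov  r1, r0 -> r1=0x53
body[3] add  r3, r2, #25 -> r3=0x10
body[4] add  r3, r0, #60 -> r3=0x8f
epilogue: pop r5=0xcb, sp=0x83
epilogue: pop r3=0x53, sp=0x84
epilogue: pop r1=0x0e, sp=0x85
prologue pushed ['r1', 'r3', 'r5'] at ['0x84', '0x83', '0x82']

MEM = 0x0e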